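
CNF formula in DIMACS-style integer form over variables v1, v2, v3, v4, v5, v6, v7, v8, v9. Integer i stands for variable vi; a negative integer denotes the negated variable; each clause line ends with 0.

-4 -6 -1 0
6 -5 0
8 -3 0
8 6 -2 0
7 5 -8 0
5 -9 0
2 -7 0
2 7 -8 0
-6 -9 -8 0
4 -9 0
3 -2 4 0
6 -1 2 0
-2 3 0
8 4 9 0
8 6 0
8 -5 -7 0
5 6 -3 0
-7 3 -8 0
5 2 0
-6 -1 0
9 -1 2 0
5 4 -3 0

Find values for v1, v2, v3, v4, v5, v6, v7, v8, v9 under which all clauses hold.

v1 = False  v2 = True  v3 = True  v4 = True  v5 = True  v6 = True  v7 = False  v8 = True  v9 = False

Pure literal: v1 appears only negated; assign v1 = False.
Set v2 = True and propagate.
  then v3 is forced to True.
  then v8 is forced to True.
Branch on v4: take v4 = True.
The remaining clauses are satisfied by v5 = True, v6 = True, v7 = False, v9 = False.
Every clause has at least one true literal under this assignment.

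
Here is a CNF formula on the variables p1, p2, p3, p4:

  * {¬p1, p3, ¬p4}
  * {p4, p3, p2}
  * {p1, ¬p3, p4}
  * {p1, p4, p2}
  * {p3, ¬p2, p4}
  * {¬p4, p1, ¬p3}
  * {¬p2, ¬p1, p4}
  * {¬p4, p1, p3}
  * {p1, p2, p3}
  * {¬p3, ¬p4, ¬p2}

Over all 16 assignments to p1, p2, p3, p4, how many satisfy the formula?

The models are:
  p1=1 p2=0 p3=1 p4=0
  p1=1 p2=0 p3=1 p4=1
That's 2 in total.

2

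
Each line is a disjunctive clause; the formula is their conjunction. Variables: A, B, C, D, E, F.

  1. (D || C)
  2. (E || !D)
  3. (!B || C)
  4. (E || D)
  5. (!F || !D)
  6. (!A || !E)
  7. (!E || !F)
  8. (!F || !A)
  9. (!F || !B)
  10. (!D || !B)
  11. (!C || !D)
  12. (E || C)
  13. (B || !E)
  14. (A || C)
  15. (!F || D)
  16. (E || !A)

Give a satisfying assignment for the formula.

F occurs only negated in the remaining clauses — set F = False.
Try A = False.
  then C is forced to True.
  then D is forced to False.
  then E is forced to True.
  then B is forced to True.

A = F, B = T, C = T, D = F, E = T, F = F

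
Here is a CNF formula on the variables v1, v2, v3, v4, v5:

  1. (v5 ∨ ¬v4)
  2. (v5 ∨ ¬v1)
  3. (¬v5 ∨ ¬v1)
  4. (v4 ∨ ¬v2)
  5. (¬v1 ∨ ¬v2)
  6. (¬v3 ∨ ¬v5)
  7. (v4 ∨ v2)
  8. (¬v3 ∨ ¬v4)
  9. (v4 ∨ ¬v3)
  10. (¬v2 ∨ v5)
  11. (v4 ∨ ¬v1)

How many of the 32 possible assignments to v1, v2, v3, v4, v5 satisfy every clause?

2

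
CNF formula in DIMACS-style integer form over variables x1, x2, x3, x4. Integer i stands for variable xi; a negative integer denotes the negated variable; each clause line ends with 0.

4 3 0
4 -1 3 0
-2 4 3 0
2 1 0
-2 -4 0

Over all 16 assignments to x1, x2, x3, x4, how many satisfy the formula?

Satisfying assignments:
  x1=F x2=T x3=T x4=F
  x1=T x2=F x3=F x4=T
  x1=T x2=F x3=T x4=F
  x1=T x2=F x3=T x4=T
  x1=T x2=T x3=T x4=F
That's 5 in total.

5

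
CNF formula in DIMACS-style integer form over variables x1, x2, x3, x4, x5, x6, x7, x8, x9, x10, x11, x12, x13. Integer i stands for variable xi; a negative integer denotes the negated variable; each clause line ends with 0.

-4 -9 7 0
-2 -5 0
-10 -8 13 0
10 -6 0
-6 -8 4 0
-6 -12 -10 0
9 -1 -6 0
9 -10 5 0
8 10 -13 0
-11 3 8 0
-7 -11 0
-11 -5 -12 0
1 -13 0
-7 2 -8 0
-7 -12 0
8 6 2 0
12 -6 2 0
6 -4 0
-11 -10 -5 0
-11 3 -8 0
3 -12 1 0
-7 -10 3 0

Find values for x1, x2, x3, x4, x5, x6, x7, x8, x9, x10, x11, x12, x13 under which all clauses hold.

Pure literal: x11 appears only negated; assign x11 = False.
Try x1 = True.
For the remaining variables, x2 = True, x3 = False, x4 = False, x5 = False, x6 = False, x7 = False, x8 = False, x9 = True, x10 = True, x12 = True, x13 = True works.
Every clause has at least one true literal under this assignment.

x1=T  x2=T  x3=F  x4=F  x5=F  x6=F  x7=F  x8=F  x9=T  x10=T  x11=F  x12=T  x13=T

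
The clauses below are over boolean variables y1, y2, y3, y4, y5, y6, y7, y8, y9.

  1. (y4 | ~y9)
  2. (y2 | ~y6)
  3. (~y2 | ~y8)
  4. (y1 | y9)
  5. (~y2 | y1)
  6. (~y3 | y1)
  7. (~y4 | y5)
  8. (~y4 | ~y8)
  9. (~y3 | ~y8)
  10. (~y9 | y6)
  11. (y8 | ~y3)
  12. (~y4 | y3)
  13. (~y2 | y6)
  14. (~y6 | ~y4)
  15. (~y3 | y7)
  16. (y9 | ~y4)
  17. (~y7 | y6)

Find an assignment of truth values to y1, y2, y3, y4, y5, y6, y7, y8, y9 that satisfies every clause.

y1=T, y2=F, y3=F, y4=F, y5=T, y6=F, y7=F, y8=T, y9=F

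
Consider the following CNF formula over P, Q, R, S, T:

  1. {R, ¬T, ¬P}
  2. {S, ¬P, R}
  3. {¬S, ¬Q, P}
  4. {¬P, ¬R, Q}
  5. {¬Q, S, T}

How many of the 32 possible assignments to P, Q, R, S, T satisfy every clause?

15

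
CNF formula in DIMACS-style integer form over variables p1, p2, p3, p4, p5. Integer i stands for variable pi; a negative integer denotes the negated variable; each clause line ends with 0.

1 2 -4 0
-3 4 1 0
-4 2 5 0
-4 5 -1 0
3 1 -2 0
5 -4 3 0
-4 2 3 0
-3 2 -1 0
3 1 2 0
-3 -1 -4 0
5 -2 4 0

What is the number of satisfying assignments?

7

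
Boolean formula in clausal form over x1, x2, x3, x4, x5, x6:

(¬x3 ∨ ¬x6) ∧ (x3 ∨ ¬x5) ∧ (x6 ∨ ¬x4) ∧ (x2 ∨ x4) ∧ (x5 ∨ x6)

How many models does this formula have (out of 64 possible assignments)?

Case analysis on x6 and x3:
  x6=1, x3=1: a clause becomes empty — 0.
  x6=1, x3=0: x1 free; 3 ways for (x2,x4,x5) × 2^1 = 6.
  x6=0, x3=1: remaining (x1,x2,x4,x5) ∈ {(0,1,0,1); (1,1,0,1)} — 2.
  x6=0, x3=0: a clause becomes empty — 0.
Total: 0 + 6 + 2 + 0 = 8.

8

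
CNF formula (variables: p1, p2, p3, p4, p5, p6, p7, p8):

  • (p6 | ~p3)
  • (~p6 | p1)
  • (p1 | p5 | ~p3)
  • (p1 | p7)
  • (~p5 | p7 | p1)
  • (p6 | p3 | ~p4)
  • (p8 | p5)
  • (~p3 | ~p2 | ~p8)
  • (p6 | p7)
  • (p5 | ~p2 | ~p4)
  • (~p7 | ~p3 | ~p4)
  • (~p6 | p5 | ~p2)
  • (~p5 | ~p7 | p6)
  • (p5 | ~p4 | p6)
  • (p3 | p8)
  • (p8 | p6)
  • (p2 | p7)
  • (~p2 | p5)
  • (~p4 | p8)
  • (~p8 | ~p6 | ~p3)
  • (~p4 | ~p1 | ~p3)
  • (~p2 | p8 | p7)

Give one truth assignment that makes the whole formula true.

p1=T  p2=T  p3=F  p4=F  p5=T  p6=T  p7=F  p8=T

Check each clause:
  1. (~p3 | p6) — ~p3 is true.
  2. (p1 | ~p6) — p1 is true.
  3. (p1 | ~p3 | p5) — p1 is true.
  4. (p1 | p7) — p1 is true.
  5. (p1 | p7 | ~p5) — p1 is true.
  6. (p3 | ~p4 | p6) — ~p4 is true.
  7. (p5 | p8) — p8 is true.
  8. (~p8 | ~p2 | ~p3) — ~p3 is true.
  9. (p7 | p6) — p6 is true.
  10. (~p4 | ~p2 | p5) — ~p4 is true.
  11. (~p7 | ~p4 | ~p3) — ~p7 is true.
  12. (~p6 | p5 | ~p2) — p5 is true.
  13. (p6 | ~p5 | ~p7) — ~p7 is true.
  14. (p5 | p6 | ~p4) — ~p4 is true.
  15. (p3 | p8) — p8 is true.
  16. (p8 | p6) — p8 is true.
  17. (p2 | p7) — p2 is true.
  18. (p5 | ~p2) — p5 is true.
  19. (p8 | ~p4) — p8 is true.
  20. (~p6 | ~p8 | ~p3) — ~p3 is true.
  21. (~p4 | ~p3 | ~p1) — ~p4 is true.
  22. (~p2 | p7 | p8) — p8 is true.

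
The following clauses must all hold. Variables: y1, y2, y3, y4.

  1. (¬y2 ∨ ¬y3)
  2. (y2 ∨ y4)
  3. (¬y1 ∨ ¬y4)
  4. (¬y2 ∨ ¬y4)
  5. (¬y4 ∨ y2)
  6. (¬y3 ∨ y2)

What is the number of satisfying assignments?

The models are:
  y1=F y2=T y3=F y4=F
  y1=T y2=T y3=F y4=F
That's 2 in total.

2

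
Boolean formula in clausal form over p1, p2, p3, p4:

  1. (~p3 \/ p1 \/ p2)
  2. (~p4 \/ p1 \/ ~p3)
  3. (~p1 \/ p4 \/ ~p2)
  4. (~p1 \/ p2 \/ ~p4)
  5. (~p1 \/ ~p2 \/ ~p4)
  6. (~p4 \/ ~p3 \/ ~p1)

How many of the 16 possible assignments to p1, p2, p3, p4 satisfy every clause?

7

The models are:
  p1=0 p2=0 p3=0 p4=0
  p1=0 p2=0 p3=0 p4=1
  p1=0 p2=1 p3=0 p4=0
  p1=0 p2=1 p3=0 p4=1
  p1=0 p2=1 p3=1 p4=0
  p1=1 p2=0 p3=0 p4=0
  p1=1 p2=0 p3=1 p4=0
That's 7 in total.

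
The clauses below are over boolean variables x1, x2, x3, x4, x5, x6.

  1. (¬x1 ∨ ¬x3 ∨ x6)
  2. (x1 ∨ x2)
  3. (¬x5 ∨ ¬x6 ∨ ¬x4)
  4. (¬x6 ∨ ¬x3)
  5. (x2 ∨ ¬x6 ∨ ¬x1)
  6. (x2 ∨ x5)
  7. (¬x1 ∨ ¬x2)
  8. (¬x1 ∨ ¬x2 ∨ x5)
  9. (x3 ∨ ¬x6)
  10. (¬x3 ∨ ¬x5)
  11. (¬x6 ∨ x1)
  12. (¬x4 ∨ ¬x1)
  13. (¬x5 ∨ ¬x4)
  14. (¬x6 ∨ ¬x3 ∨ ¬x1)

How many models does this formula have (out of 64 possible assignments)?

6

Satisfying assignments:
  x1=F x2=T x3=F x4=F x5=F x6=F
  x1=F x2=T x3=F x4=F x5=T x6=F
  x1=F x2=T x3=F x4=T x5=F x6=F
  x1=F x2=T x3=T x4=F x5=F x6=F
  x1=F x2=T x3=T x4=T x5=F x6=F
  x1=T x2=F x3=F x4=F x5=T x6=F
Count: 6.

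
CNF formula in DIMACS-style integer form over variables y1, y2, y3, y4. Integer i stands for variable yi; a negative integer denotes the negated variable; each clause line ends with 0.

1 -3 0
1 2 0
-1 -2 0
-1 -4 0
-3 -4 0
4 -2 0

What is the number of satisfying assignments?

3

The models are:
  y1=0 y2=1 y3=0 y4=1
  y1=1 y2=0 y3=0 y4=0
  y1=1 y2=0 y3=1 y4=0
Count: 3.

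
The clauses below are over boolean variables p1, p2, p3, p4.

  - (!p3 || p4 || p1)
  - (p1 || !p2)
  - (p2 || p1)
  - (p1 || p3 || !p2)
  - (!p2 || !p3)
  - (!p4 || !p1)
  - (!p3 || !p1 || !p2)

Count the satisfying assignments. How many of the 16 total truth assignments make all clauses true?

3

The models are:
  p1=T p2=F p3=F p4=F
  p1=T p2=F p3=T p4=F
  p1=T p2=T p3=F p4=F
Count: 3.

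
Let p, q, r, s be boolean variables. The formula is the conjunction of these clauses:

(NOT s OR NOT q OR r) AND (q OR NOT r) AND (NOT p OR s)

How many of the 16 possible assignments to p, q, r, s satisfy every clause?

The models are:
  p=F q=F r=F s=F
  p=F q=F r=F s=T
  p=F q=T r=F s=F
  p=F q=T r=T s=F
  p=F q=T r=T s=T
  p=T q=F r=F s=T
  p=T q=T r=T s=T
Count: 7.

7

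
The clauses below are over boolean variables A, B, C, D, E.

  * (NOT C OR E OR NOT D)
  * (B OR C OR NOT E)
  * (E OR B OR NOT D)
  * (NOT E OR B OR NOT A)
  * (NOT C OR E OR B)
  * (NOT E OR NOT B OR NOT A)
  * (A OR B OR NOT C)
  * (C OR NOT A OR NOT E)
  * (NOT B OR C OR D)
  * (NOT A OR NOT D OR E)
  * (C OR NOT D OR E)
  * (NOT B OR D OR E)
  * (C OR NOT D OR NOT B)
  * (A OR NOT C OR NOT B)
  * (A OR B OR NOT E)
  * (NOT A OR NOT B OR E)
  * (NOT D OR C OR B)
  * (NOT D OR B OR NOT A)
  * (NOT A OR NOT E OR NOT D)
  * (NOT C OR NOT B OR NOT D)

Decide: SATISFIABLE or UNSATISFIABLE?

Try A = True.
Set B = False and propagate.
  then E is forced to False.
  then D is forced to False.
  then C is forced to False.
Every clause has at least one true literal under this assignment.
So A = T, B = F, C = F, D = F, E = F is a satisfying assignment.

SATISFIABLE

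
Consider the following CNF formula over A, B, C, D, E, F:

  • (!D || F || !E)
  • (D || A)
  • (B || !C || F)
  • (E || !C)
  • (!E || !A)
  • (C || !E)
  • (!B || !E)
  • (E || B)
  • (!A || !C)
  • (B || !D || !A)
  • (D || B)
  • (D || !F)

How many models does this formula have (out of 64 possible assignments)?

6

Satisfying assignments:
  A=0 B=0 C=1 D=1 E=1 F=1
  A=0 B=1 C=0 D=1 E=0 F=0
  A=0 B=1 C=0 D=1 E=0 F=1
  A=1 B=1 C=0 D=0 E=0 F=0
  A=1 B=1 C=0 D=1 E=0 F=0
  A=1 B=1 C=0 D=1 E=0 F=1
That's 6 in total.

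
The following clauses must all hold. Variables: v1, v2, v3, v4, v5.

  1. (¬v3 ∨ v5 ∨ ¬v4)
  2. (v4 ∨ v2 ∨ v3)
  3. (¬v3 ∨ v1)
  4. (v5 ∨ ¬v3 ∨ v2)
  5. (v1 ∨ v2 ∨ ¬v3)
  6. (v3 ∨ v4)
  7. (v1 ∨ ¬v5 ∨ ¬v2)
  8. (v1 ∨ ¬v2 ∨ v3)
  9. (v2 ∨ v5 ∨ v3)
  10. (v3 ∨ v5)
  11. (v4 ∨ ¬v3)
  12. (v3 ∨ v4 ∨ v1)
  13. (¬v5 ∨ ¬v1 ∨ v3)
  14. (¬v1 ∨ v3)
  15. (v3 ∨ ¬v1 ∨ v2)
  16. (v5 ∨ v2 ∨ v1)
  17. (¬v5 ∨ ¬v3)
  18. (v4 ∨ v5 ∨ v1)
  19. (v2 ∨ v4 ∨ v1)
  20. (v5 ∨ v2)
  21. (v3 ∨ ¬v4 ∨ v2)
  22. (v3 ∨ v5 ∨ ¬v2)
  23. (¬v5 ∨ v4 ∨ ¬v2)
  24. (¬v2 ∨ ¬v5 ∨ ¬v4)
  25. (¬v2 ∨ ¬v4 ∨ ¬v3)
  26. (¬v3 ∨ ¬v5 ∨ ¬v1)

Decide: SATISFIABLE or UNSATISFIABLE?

v3 = True:
  propagation gives v1=True, v4=True, v5=True; an empty clause results — contradiction.
v3 = False:
  propagation gives v4=True, v5=True, v1=False, v2=False; an empty clause results — contradiction.
Every branch closes, so no satisfying assignment exists.

UNSATISFIABLE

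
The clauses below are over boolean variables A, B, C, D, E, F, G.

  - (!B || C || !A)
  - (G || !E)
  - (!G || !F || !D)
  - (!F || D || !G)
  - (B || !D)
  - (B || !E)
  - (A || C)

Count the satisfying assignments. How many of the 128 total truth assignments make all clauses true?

Split on B, then D.
  B=1, D=1: A free; 4 ways for (C,E,F,G) × 2^1 = 8.
  B=1, D=0: A free; 4 ways for (C,E,F,G) × 2^1 = 8.
  B=0, D=1: a clause becomes empty — 0.
  B=0, D=0: 9 of the 32 assignments to (A,C,E,F,G) work.
Total: 8 + 8 + 0 + 9 = 25.

25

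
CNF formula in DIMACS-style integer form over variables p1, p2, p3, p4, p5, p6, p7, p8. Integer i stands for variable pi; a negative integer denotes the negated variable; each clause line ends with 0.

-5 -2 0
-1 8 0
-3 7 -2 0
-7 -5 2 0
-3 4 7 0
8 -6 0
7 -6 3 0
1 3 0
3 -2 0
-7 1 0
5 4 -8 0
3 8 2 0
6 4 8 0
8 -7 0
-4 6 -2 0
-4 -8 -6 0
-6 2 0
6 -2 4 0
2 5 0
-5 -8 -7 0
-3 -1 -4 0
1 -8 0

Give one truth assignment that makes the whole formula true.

Branch on p1: take p1 = True.
  then p8 is forced to True.
The remaining clauses are satisfied by p2 = False, p3 = False, p4 = True, p5 = True, p6 = False, p7 = False.

p1=1  p2=0  p3=0  p4=1  p5=1  p6=0  p7=0  p8=1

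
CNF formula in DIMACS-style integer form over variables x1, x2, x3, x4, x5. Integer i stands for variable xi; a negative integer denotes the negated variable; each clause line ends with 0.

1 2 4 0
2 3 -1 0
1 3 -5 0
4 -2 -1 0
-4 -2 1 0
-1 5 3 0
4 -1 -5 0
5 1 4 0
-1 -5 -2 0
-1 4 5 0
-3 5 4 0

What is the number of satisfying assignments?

7

Case analysis on x1 and x4:
  x1=T, x4=T: remaining (x2,x3,x5) ∈ {(F,T,F); (F,T,T); (T,T,F)} — 3.
  x1=T, x4=F: a clause becomes empty — 0.
  x1=F, x4=T: remaining (x2,x3,x5) ∈ {(F,F,F); (F,T,F); (F,T,T)} — 3.
  x1=F, x4=F: remaining (x2,x3,x5) ∈ {(T,T,T)} — 1.
Total: 3 + 0 + 3 + 1 = 7.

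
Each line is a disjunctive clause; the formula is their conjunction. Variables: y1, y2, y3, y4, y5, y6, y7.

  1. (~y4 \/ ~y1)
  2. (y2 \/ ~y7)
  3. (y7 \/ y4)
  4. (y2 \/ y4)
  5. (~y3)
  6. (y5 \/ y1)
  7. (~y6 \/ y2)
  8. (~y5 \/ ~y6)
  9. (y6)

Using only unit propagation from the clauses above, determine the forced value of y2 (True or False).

(~y3) is a unit clause: y3 = False.
Unit clause (y6) sets y6 = True.
From (y2 \/ ~y6) and y6 = True: y2 = True.

True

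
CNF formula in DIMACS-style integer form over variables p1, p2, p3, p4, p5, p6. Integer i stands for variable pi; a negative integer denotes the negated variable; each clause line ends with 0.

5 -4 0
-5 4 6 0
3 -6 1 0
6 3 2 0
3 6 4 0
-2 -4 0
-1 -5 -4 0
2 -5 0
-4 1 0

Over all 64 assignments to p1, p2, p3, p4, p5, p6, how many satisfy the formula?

13

Case analysis on p4 and p5:
  p4=1, p5=1: a clause becomes empty — 0.
  p4=1, p5=0: a clause becomes empty — 0.
  p4=0, p5=1: remaining (p1,p2,p3,p6) ∈ {(0,1,1,1); (1,1,0,1); (1,1,1,1)} — 3.
  p4=0, p5=0: p2 free; 5 ways for (p1,p3,p6) × 2^1 = 10.
Total: 0 + 0 + 3 + 10 = 13.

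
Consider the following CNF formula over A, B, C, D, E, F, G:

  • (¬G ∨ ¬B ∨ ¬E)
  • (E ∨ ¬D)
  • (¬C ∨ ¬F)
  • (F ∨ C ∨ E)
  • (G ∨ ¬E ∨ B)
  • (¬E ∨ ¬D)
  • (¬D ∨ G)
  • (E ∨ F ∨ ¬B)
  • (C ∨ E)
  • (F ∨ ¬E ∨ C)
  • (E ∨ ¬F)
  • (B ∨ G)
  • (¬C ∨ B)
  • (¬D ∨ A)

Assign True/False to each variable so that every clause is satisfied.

A=T, B=T, C=T, D=F, E=T, F=F, G=F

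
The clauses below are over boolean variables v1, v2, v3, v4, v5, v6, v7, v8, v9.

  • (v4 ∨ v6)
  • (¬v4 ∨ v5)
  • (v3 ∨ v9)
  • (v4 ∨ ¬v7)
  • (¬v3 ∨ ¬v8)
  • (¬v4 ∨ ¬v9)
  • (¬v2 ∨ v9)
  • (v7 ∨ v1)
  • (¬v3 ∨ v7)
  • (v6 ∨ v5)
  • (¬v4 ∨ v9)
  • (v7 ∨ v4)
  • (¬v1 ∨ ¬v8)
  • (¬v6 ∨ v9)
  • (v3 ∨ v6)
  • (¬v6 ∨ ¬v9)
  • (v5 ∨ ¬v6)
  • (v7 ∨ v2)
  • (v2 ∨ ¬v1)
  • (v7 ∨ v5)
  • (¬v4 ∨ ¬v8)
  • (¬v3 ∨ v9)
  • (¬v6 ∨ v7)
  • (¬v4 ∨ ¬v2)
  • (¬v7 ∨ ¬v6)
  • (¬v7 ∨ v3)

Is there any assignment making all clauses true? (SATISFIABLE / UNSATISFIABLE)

UNSATISFIABLE

v7 = True:
  propagation gives v4=True, v5=True, v9=False; an empty clause results — contradiction.
v7 = False:
  propagation gives v1=True, v3=False, v9=True, v4=False; an empty clause results — contradiction.
Every branch closes, so no satisfying assignment exists.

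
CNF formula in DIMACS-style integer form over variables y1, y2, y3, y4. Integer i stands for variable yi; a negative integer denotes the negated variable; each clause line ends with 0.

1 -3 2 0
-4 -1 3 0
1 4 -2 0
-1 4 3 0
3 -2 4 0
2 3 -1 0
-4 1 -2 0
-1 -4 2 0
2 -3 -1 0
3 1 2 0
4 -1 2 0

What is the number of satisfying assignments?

Satisfying assignments:
  y1=T y2=T y3=T y4=F
  y1=T y2=T y3=T y4=T
That's 2 in total.

2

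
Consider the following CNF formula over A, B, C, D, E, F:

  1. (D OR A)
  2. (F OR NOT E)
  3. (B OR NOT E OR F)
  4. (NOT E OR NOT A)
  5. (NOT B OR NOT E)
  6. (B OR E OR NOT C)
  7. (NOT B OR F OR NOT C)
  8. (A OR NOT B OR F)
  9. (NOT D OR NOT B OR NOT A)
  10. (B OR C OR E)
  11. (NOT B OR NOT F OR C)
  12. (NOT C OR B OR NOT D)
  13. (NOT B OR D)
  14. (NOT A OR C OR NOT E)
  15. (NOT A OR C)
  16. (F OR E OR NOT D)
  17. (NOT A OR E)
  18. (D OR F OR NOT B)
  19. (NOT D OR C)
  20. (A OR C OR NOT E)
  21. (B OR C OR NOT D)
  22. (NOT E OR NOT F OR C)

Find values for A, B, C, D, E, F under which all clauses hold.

Try A = False.
  then D is forced to True.
  then C is forced to True.
  then B is forced to True.
  then E is forced to False.
  then F is forced to True.
Every clause has at least one true literal under this assignment.

A = False, B = True, C = True, D = True, E = False, F = True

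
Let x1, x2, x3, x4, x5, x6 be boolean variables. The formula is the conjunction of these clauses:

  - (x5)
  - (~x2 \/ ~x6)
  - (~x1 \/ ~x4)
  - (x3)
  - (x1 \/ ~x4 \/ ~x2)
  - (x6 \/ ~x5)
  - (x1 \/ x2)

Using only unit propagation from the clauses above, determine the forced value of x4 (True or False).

(x5) stands alone — x5 = True.
(x3) stands alone — x3 = True.
(x6 \/ ~x5) with x5 = True leaves only x6, so x6 = True.
(~x2 \/ ~x6) with x6 = True leaves only ~x2, so x2 = False.
(x1 \/ x2): since x2 = False, the clause reduces to (x1). x1 = True.
From (~x1 \/ ~x4) and x1 = True: x4 = False.

False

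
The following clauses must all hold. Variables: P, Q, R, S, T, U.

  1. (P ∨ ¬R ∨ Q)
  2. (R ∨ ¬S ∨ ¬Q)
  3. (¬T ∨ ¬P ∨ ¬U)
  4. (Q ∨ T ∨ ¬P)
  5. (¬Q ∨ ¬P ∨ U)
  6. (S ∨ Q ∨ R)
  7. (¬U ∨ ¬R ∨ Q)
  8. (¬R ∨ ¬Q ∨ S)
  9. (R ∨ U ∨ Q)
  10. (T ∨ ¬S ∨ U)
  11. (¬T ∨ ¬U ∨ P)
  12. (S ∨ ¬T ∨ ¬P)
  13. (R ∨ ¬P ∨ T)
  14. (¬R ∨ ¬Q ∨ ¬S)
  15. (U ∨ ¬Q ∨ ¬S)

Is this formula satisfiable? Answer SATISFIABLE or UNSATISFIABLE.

Set P = False and propagate.
The remaining clauses are satisfied by Q = False, R = False, S = True, T = False, U = True.
So P = F, Q = F, R = F, S = T, T = F, U = T is a satisfying assignment.

SATISFIABLE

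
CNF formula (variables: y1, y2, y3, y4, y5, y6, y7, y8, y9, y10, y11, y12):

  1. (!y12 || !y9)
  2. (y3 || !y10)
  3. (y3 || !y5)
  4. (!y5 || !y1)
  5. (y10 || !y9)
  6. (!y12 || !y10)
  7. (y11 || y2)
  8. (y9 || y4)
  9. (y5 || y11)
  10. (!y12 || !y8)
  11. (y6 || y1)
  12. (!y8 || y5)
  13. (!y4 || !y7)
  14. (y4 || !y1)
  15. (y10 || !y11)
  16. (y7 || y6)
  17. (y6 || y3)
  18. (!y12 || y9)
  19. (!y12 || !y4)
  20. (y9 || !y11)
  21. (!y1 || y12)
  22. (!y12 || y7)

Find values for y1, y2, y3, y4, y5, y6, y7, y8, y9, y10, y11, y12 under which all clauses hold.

y1=False, y2=True, y3=True, y4=False, y5=True, y6=True, y7=False, y8=True, y9=True, y10=True, y11=True, y12=False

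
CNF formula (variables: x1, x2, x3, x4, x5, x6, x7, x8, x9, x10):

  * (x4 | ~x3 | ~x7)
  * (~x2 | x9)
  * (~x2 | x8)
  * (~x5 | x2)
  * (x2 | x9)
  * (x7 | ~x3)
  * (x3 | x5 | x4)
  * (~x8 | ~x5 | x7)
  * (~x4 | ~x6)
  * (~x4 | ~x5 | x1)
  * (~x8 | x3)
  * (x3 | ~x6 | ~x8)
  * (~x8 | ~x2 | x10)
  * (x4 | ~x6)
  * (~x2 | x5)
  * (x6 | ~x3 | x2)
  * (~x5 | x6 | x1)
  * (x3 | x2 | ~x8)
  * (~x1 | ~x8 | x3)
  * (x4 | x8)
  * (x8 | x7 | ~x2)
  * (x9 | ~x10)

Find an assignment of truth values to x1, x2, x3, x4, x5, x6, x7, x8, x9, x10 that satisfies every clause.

x1 = T, x2 = F, x3 = F, x4 = T, x5 = F, x6 = F, x7 = F, x8 = F, x9 = T, x10 = T

Check each clause:
  1. (x4 | ~x7 | ~x3) — ~x7 is true.
  2. (x9 | ~x2) — x9 is true.
  3. (~x2 | x8) — ~x2 is true.
  4. (~x5 | x2) — ~x5 is true.
  5. (x2 | x9) — x9 is true.
  6. (~x3 | x7) — ~x3 is true.
  7. (x5 | x3 | x4) — x4 is true.
  8. (~x8 | ~x5 | x7) — ~x8 is true.
  9. (~x6 | ~x4) — ~x6 is true.
  10. (~x5 | x1 | ~x4) — x1 is true.
  11. (~x8 | x3) — ~x8 is true.
  12. (x3 | ~x6 | ~x8) — ~x8 is true.
  13. (~x2 | x10 | ~x8) — ~x8 is true.
  14. (x4 | ~x6) — ~x6 is true.
  15. (~x2 | x5) — ~x2 is true.
  16. (x2 | ~x3 | x6) — ~x3 is true.
  17. (~x5 | x1 | x6) — x1 is true.
  18. (~x8 | x3 | x2) — ~x8 is true.
  19. (x3 | ~x8 | ~x1) — ~x8 is true.
  20. (x8 | x4) — x4 is true.
  21. (~x2 | x8 | x7) — ~x2 is true.
  22. (~x10 | x9) — x9 is true.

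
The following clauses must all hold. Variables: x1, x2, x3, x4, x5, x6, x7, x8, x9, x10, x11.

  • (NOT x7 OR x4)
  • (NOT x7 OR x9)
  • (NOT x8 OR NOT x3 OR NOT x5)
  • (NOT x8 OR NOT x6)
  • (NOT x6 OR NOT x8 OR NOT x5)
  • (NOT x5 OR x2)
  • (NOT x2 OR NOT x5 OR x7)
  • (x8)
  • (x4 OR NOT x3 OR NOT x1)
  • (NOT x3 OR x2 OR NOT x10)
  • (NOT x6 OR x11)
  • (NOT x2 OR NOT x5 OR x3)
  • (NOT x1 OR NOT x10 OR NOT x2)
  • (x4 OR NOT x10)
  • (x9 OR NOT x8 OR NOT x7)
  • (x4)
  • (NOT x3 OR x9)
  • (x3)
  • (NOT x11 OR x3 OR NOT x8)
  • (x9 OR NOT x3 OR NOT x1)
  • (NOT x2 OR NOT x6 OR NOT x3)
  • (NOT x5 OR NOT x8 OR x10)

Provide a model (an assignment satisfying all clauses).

x1 = T  x2 = F  x3 = T  x4 = T  x5 = F  x6 = F  x7 = T  x8 = T  x9 = T  x10 = F  x11 = T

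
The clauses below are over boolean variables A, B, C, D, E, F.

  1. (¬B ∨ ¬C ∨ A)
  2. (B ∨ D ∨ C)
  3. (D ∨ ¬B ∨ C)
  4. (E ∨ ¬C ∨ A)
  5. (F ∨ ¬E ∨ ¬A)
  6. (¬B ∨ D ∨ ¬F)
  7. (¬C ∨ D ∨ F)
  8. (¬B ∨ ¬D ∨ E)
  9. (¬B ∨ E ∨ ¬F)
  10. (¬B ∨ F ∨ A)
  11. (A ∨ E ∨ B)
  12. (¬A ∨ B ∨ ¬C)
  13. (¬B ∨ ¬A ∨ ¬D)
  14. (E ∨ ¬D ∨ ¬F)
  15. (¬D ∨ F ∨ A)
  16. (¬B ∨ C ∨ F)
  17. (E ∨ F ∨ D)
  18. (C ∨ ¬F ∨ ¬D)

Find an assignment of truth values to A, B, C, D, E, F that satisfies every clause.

A = T, B = F, C = F, D = T, E = F, F = F

Branch on A: take A = True.
The remaining clauses are satisfied by B = False, C = False, D = True, E = False, F = False.
Check each clause:
  1. (¬B ∨ ¬C ∨ A) — A is true.
  2. (C ∨ D ∨ B) — D is true.
  3. (¬B ∨ D ∨ C) — D is true.
  4. (E ∨ ¬C ∨ A) — A is true.
  5. (¬A ∨ F ∨ ¬E) — ¬E is true.
  6. (D ∨ ¬F ∨ ¬B) — ¬F is true.
  7. (F ∨ ¬C ∨ D) — D is true.
  8. (E ∨ ¬B ∨ ¬D) — ¬B is true.
  9. (¬B ∨ E ∨ ¬F) — ¬F is true.
  10. (A ∨ F ∨ ¬B) — A is true.
  11. (B ∨ E ∨ A) — A is true.
  12. (¬A ∨ ¬C ∨ B) — ¬C is true.
  13. (¬D ∨ ¬A ∨ ¬B) — ¬B is true.
  14. (¬D ∨ ¬F ∨ E) — ¬F is true.
  15. (A ∨ ¬D ∨ F) — A is true.
  16. (C ∨ ¬B ∨ F) — ¬B is true.
  17. (D ∨ E ∨ F) — D is true.
  18. (¬F ∨ C ∨ ¬D) — ¬F is true.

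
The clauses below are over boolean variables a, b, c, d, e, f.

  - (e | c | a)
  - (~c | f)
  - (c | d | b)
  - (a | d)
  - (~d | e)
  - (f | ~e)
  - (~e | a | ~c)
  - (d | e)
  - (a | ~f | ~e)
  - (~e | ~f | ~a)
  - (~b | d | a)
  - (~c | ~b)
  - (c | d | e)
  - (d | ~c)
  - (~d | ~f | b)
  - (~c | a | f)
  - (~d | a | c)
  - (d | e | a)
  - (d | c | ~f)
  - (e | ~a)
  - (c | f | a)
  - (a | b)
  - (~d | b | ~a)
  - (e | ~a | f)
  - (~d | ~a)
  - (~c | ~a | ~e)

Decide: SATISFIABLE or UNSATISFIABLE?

UNSATISFIABLE

a = True:
  propagation gives e=True, f=True; an empty clause results — contradiction.
a = False:
  propagation gives d=True, e=True, f=True; an empty clause results — contradiction.
Every branch closes, so no satisfying assignment exists.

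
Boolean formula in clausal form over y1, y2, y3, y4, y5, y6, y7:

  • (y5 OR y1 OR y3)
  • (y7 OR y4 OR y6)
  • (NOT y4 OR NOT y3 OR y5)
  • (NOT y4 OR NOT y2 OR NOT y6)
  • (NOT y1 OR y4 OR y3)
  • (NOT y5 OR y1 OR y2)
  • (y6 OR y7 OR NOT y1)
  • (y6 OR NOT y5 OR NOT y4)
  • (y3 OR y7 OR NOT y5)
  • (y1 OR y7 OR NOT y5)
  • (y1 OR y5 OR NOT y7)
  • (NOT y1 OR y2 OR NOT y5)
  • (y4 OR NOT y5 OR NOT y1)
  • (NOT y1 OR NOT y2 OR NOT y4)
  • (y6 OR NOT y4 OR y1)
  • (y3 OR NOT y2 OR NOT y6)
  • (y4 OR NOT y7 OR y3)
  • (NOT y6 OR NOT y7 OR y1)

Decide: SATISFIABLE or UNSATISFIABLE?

SATISFIABLE

Set y1 = True and propagate.
Branch on y2: take y2 = True.
  then y4 is forced to False.
  then y3 is forced to True.
  then y5 is forced to False.
For the remaining variables, y6 = True, y7 = True works.
So y1=1, y2=1, y3=1, y4=0, y5=0, y6=1, y7=1 is a satisfying assignment.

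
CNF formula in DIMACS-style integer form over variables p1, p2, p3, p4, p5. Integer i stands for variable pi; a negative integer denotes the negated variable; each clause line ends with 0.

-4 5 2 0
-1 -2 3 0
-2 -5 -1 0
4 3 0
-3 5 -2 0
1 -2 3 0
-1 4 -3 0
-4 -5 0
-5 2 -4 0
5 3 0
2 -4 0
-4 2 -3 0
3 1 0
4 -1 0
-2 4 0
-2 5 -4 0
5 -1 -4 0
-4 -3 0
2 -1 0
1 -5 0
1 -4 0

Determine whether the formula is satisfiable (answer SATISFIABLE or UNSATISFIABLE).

Set p1 = False and propagate.
  then p3 is forced to True.
  then p4 is forced to False.
  then p2 is forced to False.
  then p5 is forced to False.
Every clause has at least one true literal under this assignment.
So p1=0, p2=0, p3=1, p4=0, p5=0 is a satisfying assignment.

SATISFIABLE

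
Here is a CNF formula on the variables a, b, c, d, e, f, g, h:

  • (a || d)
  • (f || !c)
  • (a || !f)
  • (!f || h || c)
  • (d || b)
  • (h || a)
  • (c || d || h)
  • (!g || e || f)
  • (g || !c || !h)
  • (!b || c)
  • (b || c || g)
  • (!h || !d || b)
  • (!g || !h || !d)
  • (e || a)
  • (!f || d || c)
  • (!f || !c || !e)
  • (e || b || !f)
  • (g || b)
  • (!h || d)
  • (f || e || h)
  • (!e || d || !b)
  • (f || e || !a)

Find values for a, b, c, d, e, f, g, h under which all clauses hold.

a=True, b=False, c=False, d=True, e=True, f=False, g=True, h=False

Branch on a: take a = True.
For the remaining variables, b = False, c = False, d = True, e = True, f = False, g = True, h = False works.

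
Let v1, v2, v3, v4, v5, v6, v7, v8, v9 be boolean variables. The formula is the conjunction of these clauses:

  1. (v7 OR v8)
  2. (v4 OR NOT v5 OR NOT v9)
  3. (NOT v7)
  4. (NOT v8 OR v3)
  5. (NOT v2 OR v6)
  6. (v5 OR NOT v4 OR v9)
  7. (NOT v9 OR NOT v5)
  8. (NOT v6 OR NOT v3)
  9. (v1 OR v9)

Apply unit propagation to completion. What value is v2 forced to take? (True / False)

False

(NOT v7) is a unit clause: v7 = False.
(v7 OR v8): since v7 = False, the clause reduces to (v8). v8 = True.
From (v3 OR NOT v8) and v8 = True: v3 = True.
(NOT v3 OR NOT v6): since v3 = True, the clause reduces to (NOT v6). v6 = False.
In (v6 OR NOT v2), v6 is now false; NOT v2 must hold, so v2 = False.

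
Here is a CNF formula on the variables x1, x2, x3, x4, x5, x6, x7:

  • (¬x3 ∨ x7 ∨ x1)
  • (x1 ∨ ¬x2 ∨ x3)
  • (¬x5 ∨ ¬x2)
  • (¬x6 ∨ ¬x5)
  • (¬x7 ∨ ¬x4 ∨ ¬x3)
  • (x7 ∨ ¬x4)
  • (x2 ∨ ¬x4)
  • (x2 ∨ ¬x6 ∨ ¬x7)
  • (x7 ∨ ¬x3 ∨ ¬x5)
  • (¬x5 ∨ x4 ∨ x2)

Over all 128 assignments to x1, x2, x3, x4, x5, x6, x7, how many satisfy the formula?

22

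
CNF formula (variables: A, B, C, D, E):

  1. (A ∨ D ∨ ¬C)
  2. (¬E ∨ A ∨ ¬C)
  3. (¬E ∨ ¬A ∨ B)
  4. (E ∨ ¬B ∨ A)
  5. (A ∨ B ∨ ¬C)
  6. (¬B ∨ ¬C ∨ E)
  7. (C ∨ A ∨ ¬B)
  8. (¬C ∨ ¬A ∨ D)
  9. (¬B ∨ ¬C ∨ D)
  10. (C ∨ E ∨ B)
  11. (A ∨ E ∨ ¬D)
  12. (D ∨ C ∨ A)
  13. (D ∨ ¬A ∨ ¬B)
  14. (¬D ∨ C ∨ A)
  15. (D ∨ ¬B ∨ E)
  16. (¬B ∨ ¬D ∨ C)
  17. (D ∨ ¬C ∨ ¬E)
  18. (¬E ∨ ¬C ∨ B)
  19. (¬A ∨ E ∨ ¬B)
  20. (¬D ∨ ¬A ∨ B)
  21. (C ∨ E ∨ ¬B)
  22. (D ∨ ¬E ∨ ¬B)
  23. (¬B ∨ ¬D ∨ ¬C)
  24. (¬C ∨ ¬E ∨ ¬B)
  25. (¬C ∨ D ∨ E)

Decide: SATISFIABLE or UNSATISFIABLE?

UNSATISFIABLE

B = True:
  C = True:
    propagation gives E=True; an empty clause results — contradiction.
  C = False:
    propagation gives A=True, D=True; an empty clause results — contradiction.
B = False:
  C = True:
    propagation gives A=True, E=False, D=True; an empty clause results — contradiction.
  C = False:
    propagation gives E=True, A=False, D=True; an empty clause results — contradiction.
Every branch closes, so no satisfying assignment exists.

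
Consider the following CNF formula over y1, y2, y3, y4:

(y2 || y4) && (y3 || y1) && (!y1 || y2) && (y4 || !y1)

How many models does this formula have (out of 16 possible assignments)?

5

Satisfying assignments:
  y1=F y2=F y3=T y4=T
  y1=F y2=T y3=T y4=F
  y1=F y2=T y3=T y4=T
  y1=T y2=T y3=F y4=T
  y1=T y2=T y3=T y4=T
Count: 5.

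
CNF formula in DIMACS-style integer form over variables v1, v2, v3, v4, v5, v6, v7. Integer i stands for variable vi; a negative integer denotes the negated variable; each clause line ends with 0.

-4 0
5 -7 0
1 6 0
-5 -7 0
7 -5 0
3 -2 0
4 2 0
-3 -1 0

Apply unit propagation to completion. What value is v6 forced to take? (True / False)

Unit clause (NOT v4) sets v4 = False.
(v2 OR v4) with v4 = False leaves only v2, so v2 = True.
(v3 OR NOT v2): since v2 = True, the clause reduces to (v3). v3 = True.
(NOT v3 OR NOT v1) with v3 = True leaves only NOT v1, so v1 = False.
(v1 OR v6): since v1 = False, the clause reduces to (v6). v6 = True.

True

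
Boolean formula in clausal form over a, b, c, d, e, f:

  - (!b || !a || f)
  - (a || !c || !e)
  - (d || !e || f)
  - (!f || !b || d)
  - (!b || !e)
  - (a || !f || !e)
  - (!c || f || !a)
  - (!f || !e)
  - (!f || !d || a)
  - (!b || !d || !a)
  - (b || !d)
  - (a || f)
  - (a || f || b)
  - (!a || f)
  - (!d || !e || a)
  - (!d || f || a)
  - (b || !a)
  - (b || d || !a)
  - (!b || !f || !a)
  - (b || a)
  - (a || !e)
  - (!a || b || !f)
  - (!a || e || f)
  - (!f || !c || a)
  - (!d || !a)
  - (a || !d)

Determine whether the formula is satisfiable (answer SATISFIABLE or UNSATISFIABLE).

UNSATISFIABLE

a = True:
  propagation gives f=True, e=False, b=True; an empty clause results — contradiction.
a = False:
  propagation gives f=True, e=False, d=False, b=False; an empty clause results — contradiction.
Every branch closes, so no satisfying assignment exists.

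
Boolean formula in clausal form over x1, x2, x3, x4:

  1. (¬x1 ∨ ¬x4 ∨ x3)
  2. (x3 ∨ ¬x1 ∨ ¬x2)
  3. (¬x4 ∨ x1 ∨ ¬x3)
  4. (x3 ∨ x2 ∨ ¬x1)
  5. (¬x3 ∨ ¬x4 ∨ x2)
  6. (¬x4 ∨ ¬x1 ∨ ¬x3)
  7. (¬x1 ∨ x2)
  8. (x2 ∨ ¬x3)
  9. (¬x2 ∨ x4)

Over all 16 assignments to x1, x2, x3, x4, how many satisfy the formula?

The models are:
  x1=0 x2=0 x3=0 x4=0
  x1=0 x2=0 x3=0 x4=1
  x1=0 x2=1 x3=0 x4=1
Count: 3.

3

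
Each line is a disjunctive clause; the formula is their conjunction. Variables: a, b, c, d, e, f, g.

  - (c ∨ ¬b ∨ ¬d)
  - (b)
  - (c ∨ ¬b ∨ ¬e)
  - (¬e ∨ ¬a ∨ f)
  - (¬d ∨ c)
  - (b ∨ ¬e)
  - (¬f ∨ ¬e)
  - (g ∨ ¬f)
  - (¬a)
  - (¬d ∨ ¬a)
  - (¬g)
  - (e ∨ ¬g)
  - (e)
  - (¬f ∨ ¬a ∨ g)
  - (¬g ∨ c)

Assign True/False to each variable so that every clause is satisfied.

a=False, b=True, c=True, d=False, e=True, f=False, g=False

The clause (b) is unit: b must be True.
The clause (¬a) is unit: a must be False.
The clause (¬g) is unit: g must be False.
Unit propagation: (¬f) forces f = False.
Unit propagation: (e) forces e = True.
Unit propagation: (c) forces c = True.
d is now unconstrained; take d = False.
Every clause has at least one true literal under this assignment.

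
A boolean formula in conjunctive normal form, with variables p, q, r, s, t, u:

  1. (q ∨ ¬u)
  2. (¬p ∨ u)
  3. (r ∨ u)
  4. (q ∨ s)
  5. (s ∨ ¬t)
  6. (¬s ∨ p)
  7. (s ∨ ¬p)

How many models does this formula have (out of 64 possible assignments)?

7

Case analysis on s and p:
  s=1, p=1: remaining (q,r,t,u) ∈ {(1,0,0,1); (1,0,1,1); (1,1,0,1); (1,1,1,1)} — 4.
  s=1, p=0: a clause becomes empty — 0.
  s=0, p=1: a clause becomes empty — 0.
  s=0, p=0: remaining (q,r,t,u) ∈ {(1,0,0,1); (1,1,0,0); (1,1,0,1)} — 3.
Total: 4 + 0 + 0 + 3 = 7.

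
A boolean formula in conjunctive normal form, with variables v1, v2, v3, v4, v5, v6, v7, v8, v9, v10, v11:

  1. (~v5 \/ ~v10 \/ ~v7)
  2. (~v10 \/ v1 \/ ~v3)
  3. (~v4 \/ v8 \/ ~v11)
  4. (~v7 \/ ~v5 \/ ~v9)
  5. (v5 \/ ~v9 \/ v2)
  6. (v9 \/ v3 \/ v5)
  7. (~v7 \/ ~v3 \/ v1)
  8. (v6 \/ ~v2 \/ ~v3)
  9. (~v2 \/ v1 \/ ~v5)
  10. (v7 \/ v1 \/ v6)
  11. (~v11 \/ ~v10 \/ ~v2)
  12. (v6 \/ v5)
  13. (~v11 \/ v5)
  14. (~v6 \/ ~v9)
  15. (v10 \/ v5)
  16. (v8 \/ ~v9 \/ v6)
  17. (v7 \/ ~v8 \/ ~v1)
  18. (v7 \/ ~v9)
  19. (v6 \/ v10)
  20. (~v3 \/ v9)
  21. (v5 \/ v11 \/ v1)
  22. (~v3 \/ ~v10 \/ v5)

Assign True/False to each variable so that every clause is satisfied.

v1 = F, v2 = F, v3 = F, v4 = F, v5 = T, v6 = T, v7 = F, v8 = F, v9 = F, v10 = T, v11 = T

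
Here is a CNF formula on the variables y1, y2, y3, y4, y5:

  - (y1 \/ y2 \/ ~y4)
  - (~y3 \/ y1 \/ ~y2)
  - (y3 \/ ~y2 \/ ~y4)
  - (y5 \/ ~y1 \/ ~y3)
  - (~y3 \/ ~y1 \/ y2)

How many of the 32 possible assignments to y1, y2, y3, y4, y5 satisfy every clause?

Split on y1, then y2.
  y1=T, y2=T: remaining (y3,y4,y5) ∈ {(F,F,F); (F,F,T); (T,F,T); (T,T,T)} — 4.
  y1=T, y2=F: remaining (y3,y4,y5) ∈ {(F,F,F); (F,F,T); (F,T,F); (F,T,T)} — 4.
  y1=F, y2=T: remaining (y3,y4,y5) ∈ {(F,F,F); (F,F,T)} — 2.
  y1=F, y2=F: remaining (y3,y4,y5) ∈ {(F,F,F); (F,F,T); (T,F,F); (T,F,T)} — 4.
Total: 4 + 4 + 2 + 4 = 14.

14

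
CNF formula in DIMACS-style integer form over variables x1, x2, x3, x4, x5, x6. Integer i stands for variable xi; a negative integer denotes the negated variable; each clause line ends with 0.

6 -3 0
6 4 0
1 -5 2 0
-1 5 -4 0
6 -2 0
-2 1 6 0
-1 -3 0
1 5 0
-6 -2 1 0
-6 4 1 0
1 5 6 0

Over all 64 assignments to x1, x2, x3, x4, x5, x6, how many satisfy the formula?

The models are:
  x1=1 x2=0 x3=0 x4=0 x5=0 x6=1
  x1=1 x2=0 x3=0 x4=0 x5=1 x6=1
  x1=1 x2=0 x3=0 x4=1 x5=1 x6=0
  x1=1 x2=0 x3=0 x4=1 x5=1 x6=1
  x1=1 x2=1 x3=0 x4=0 x5=0 x6=1
  x1=1 x2=1 x3=0 x4=0 x5=1 x6=1
  x1=1 x2=1 x3=0 x4=1 x5=1 x6=1
Count: 7.

7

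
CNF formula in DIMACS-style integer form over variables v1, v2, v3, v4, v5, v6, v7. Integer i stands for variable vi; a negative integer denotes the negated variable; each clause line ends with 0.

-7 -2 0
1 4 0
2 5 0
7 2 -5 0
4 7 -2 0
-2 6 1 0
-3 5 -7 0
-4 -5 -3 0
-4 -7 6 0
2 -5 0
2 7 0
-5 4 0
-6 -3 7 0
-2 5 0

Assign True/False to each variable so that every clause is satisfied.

v1=T, v2=T, v3=F, v4=T, v5=T, v6=T, v7=F

v1 occurs only positively in the remaining clauses — set v1 = True.
v3 occurs only negated in the remaining clauses — set v3 = False.
Set v2 = True and propagate.
  then v7 is forced to False.
  then v4 is forced to True.
  then v5 is forced to True.
v6 is now unconstrained; take v6 = True.
Check each clause:
  1. (!v2 || !v7) — !v7 is true.
  2. (v4 || v1) — v1 is true.
  3. (v5 || v2) — v2 is true.
  4. (v7 || !v5 || v2) — v2 is true.
  5. (!v2 || v7 || v4) — v4 is true.
  6. (v1 || v6 || !v2) — v1 is true.
  7. (v5 || !v3 || !v7) — !v7 is true.
  8. (!v3 || !v4 || !v5) — !v3 is true.
  9. (v6 || !v4 || !v7) — !v7 is true.
  10. (!v5 || v2) — v2 is true.
  11. (v7 || v2) — v2 is true.
  12. (v4 || !v5) — v4 is true.
  13. (v7 || !v3 || !v6) — !v3 is true.
  14. (!v2 || v5) — v5 is true.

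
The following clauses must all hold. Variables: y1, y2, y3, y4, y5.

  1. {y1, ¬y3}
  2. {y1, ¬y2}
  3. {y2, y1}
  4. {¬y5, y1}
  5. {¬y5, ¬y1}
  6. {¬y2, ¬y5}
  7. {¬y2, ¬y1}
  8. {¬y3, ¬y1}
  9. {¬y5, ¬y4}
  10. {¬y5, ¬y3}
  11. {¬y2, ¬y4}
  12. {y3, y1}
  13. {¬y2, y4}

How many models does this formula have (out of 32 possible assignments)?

Satisfying assignments:
  y1=T y2=F y3=F y4=F y5=F
  y1=T y2=F y3=F y4=T y5=F
Count: 2.

2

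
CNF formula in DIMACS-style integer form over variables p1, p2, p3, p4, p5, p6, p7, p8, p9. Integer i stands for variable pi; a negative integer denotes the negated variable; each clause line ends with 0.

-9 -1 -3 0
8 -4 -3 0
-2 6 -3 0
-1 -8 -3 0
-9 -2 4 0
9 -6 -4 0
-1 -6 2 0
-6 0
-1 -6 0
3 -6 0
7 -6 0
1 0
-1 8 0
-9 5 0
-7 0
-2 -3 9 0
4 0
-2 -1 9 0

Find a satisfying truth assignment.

p1 = True, p2 = False, p3 = False, p4 = True, p5 = True, p6 = False, p7 = False, p8 = True, p9 = True

Unit propagation: (NOT p6) forces p6 = False.
The clause (p1) is unit: p1 must be True.
(p8) is a unit clause, so p8 = True.
Unit propagation: (NOT p3) forces p3 = False.
The clause (NOT p7) is unit: p7 must be False.
Unit propagation: (p4) forces p4 = True.
p2 occurs only negated in the remaining clauses — set p2 = False.
Pure literal: p5 appears only positively; assign p5 = True.
p9 is now unconstrained; take p9 = True.
Every clause has at least one true literal under this assignment.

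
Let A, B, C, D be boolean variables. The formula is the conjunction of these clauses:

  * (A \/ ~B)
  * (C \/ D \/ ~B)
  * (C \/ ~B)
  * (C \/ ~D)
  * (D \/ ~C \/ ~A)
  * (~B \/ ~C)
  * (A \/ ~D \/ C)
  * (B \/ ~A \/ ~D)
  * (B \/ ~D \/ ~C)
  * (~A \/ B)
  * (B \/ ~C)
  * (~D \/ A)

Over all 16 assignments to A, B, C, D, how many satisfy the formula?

1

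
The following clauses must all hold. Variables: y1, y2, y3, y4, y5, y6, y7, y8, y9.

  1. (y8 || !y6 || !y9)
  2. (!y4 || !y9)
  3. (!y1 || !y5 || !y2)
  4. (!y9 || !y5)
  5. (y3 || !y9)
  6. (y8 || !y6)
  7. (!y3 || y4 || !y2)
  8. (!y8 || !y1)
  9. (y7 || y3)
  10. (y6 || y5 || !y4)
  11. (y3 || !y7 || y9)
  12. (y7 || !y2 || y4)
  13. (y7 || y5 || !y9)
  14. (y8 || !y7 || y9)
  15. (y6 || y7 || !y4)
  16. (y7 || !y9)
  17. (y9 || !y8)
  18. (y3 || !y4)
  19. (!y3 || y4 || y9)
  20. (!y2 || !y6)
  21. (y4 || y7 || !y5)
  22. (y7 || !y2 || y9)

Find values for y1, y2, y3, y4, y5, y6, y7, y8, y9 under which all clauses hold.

y1 = T, y2 = F, y3 = T, y4 = F, y5 = F, y6 = F, y7 = T, y8 = F, y9 = T

Check each clause:
  1. (y8 || !y6 || !y9) — !y6 is true.
  2. (!y4 || !y9) — !y4 is true.
  3. (!y1 || !y5 || !y2) — !y5 is true.
  4. (!y5 || !y9) — !y5 is true.
  5. (!y9 || y3) — y3 is true.
  6. (!y6 || y8) — !y6 is true.
  7. (y4 || !y2 || !y3) — !y2 is true.
  8. (!y1 || !y8) — !y8 is true.
  9. (y7 || y3) — y3 is true.
  10. (y6 || !y4 || y5) — !y4 is true.
  11. (!y7 || y3 || y9) — y9 is true.
  12. (y7 || !y2 || y4) — !y2 is true.
  13. (y7 || !y9 || y5) — y7 is true.
  14. (!y7 || y8 || y9) — y9 is true.
  15. (!y4 || y6 || y7) — !y4 is true.
  16. (!y9 || y7) — y7 is true.
  17. (!y8 || y9) — !y8 is true.
  18. (y3 || !y4) — y3 is true.
  19. (y4 || !y3 || y9) — y9 is true.
  20. (!y2 || !y6) — !y6 is true.
  21. (y4 || y7 || !y5) — !y5 is true.
  22. (!y2 || y7 || y9) — y9 is true.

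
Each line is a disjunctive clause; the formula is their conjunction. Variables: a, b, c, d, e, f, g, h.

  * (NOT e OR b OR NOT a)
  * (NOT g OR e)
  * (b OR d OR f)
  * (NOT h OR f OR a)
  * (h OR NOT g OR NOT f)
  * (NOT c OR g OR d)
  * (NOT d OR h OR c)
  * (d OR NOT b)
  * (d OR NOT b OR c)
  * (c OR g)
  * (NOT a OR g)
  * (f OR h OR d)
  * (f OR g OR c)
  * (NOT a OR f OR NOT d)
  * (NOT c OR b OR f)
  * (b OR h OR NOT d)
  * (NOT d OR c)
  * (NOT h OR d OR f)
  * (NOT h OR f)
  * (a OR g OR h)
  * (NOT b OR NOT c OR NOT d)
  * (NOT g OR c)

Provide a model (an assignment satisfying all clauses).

a=F, b=F, c=T, d=T, e=T, f=T, g=F, h=T

Set a = False and propagate.
Try b = False.
Set c = True and propagate.
  then f is forced to True.
For the remaining variables, d = True, e = True, g = False, h = True works.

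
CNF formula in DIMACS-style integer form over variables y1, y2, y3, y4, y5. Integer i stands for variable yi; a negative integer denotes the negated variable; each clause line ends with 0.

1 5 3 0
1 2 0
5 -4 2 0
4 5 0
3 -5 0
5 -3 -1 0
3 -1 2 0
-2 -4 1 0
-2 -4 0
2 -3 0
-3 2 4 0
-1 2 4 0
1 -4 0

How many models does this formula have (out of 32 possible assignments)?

2

Satisfying assignments:
  y1=0 y2=1 y3=1 y4=0 y5=1
  y1=1 y2=1 y3=1 y4=0 y5=1
That's 2 in total.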